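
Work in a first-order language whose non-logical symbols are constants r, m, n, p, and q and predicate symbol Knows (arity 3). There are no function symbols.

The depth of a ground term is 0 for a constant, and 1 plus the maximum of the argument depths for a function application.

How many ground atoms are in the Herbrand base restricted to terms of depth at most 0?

125

First count ground terms of depth ≤ 0.
With no function symbols every ground term is a constant, so there are exactly 5 ground terms at every depth bound.
N_0 = 5
Explicitly: r, m, n, p, q.
So |H| = 5.
Ground atoms are formed by filling each argument slot of a predicate with a term from H, so an r-ary predicate gives |H|^r atoms:
  Knows: 5^3 = 125
Total ground atoms: 125.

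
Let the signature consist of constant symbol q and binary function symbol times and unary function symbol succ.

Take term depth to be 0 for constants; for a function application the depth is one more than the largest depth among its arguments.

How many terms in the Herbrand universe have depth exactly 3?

170

Let N_k = |{terms of depth ≤ k}|. Then N_0 = 1 and N_k = 1 + N_{k-1}^2 + N_{k-1} for k ≥ 1 (one summand per function symbol, arity giving the exponent).
N_0 = 1
N_1 = 1 + 1^2 + 1 = 3
N_2 = 1 + 3^2 + 3 = 13
N_3 = 1 + 13^2 + 13 = 183
Terms of depth exactly 3: N_3 − N_2 = 183 − 13 = 170.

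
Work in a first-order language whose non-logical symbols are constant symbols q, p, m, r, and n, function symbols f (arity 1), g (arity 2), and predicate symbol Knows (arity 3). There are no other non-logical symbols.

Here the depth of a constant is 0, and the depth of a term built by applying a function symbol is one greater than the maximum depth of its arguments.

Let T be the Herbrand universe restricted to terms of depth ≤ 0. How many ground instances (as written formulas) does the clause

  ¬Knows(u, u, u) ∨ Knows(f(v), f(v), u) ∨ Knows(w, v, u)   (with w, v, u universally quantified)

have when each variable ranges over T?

Ground terms of depth ≤ 0:
  Let N_k count ground terms of depth at most k. Each non-constant term of depth ≤ k is some function symbol applied to depth-≤(k−1) arguments, giving N_k = 5 + N_{k-1} + N_{k-1}^2.
  N_0 = 5
So there are 5 ground terms available for substitution.
Each of w, v, u ranges independently over the available ground terms, and distinct assignments produce distinct instances.
Number of ground instances = 5^3 = 125.

125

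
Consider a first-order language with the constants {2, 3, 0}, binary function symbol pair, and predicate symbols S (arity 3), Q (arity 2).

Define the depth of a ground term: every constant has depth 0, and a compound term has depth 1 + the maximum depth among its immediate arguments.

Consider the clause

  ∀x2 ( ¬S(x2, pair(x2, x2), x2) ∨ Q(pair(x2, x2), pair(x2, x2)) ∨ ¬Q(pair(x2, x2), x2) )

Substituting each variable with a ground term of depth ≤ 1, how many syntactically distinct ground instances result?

Ground terms of depth ≤ 1:
  Count level by level. With function symbols pair/2, the terms of depth ≤ k are the 3 constants together with each function applied to depth-≤(k−1) tuples, so N_k = 3 + N_{k-1}^2.
  N_0 = 3
  N_1 = 3 + 3^2 = 12
So there are 12 ground terms available for substitution.
The body mentions the single quantified variable x2; since ground terms form a free algebra, no two substitutions collapse to the same formula.
Number of ground instances = 12.

12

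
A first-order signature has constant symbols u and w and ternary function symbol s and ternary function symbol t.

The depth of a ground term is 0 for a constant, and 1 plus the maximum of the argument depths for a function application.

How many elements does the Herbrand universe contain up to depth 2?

Let N_k count ground terms of depth at most k. Each non-constant term of depth ≤ k is some function symbol applied to depth-≤(k−1) arguments, giving N_k = 2 + N_{k-1}^3 + N_{k-1}^3.
N_0 = 2
N_1 = 2 + 2^3 + 2^3 = 18
N_2 = 2 + 18^3 + 18^3 = 11666

11666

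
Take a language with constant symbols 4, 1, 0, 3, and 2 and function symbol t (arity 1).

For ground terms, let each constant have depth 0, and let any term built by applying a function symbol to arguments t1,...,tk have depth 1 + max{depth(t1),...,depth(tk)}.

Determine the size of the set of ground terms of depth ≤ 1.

10

Count level by level. With function symbols t/1, the terms of depth ≤ k are the 5 constants together with each function applied to depth-≤(k−1) tuples, so N_k = 5 + N_{k-1}.
N_0 = 5
N_1 = 5 + 5 = 10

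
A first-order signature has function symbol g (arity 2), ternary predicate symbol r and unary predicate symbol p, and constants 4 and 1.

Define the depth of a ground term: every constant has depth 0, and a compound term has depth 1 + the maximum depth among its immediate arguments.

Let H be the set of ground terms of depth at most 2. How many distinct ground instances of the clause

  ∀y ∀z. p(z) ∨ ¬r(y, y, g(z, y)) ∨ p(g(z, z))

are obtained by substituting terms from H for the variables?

1444

Ground terms of depth ≤ 2:
  Write N_k for the number of ground terms of depth ≤ k. A term of depth ≤ k is either a constant or a function symbol applied to arguments of depth ≤ k−1, so N_k = 2 + N_{k-1}^2.
  N_0 = 2
  N_1 = 2 + 2^2 = 6
  N_2 = 2 + 6^2 = 38
So there are 38 ground terms available for substitution.
Each of y, z ranges independently over the available ground terms, and distinct assignments produce distinct instances.
Number of ground instances = 38^2 = 1444.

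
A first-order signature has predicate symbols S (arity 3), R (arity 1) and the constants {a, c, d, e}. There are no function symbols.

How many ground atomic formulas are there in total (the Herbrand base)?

With no function symbols, the Herbrand universe is just the 4 constants.
Ground atoms per predicate: S: 4^3 = 64, R: 4.
Herbrand base size = 64 + 4 = 68.

68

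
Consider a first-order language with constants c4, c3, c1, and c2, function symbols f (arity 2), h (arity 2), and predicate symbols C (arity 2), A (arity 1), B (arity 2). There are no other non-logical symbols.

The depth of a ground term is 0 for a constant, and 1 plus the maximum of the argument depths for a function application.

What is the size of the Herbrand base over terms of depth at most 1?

First count ground terms of depth ≤ 1.
Count level by level. With function symbols f/2, h/2, the terms of depth ≤ k are the 4 constants together with each function applied to depth-≤(k−1) tuples, so N_k = 4 + N_{k-1}^2 + N_{k-1}^2.
N_0 = 4
N_1 = 4 + 4^2 + 4^2 = 36
So |H| = 36.
A ground atom is a predicate applied to a tuple of terms from H, so the count is the sum over predicates of |H|^arity:
  C: 36^2 = 1296;  A: 36;  B: 36^2 = 1296
Total ground atoms: 1296 + 36 + 1296 = 2628.

2628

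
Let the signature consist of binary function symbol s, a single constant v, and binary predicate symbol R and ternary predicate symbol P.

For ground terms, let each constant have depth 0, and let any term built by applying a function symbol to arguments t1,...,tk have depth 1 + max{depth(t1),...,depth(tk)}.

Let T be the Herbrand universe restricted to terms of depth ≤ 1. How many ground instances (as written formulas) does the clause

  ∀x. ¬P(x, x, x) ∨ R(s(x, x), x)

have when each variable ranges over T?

2

Ground terms of depth ≤ 1:
  Let N_k count ground terms of depth at most k. Each non-constant term of depth ≤ k is some function symbol applied to depth-≤(k−1) arguments, giving N_k = 1 + N_{k-1}^2.
  N_0 = 1
  N_1 = 1 + 1^2 = 2
  Explicitly: v, s(v, v).
So there are 2 ground terms available for substitution.
There is 1 variable to instantiate (x),  occurring in at least one literal, so different choices give different ground instances.
Number of ground instances = 2.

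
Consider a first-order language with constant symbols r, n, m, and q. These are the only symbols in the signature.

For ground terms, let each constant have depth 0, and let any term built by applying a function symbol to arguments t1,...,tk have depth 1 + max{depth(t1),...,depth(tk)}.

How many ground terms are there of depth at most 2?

With no function symbols every ground term is a constant, so there are exactly 4 ground terms at every depth bound.
N_0 = 4
N_1 = 4
N_2 = 4
Explicitly: r, n, m, q.

4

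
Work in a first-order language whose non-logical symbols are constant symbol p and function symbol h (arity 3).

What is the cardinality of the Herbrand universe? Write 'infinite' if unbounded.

infinite

The signature has at least one function symbol (h, arity 3) and at least one constant (p).
Iterating h gives infinitely many distinct ground terms: p, h(p, p, p), h(h(p, p, p), h(p, p, p), h(p, p, p)), ...
So the Herbrand universe is infinite.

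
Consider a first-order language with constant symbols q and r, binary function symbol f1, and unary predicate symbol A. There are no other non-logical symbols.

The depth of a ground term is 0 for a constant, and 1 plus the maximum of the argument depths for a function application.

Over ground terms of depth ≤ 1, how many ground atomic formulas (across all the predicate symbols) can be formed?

6

First count ground terms of depth ≤ 1.
Write N_k for the number of ground terms of depth ≤ k. A term of depth ≤ k is either a constant or a function symbol applied to arguments of depth ≤ k−1, so N_k = 2 + N_{k-1}^2.
N_0 = 2
N_1 = 2 + 2^2 = 6
Explicitly: q, r, f1(q, q), f1(q, r), f1(r, q), f1(r, r).
So |H| = 6.
For each predicate symbol, the number of ground atoms is |H| raised to its arity; summing:
  A: 6
Total ground atoms: 6.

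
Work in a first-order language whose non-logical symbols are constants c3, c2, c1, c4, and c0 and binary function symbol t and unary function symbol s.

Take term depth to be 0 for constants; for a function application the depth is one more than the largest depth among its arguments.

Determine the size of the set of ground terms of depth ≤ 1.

If N_k denotes the number of depth-≤k ground terms, the 5 constants give N_0 = 5, and each function symbol of arity r contributes N_{k-1}^r new terms at level k: N_k = 5 + N_{k-1}^2 + N_{k-1}.
N_0 = 5
N_1 = 5 + 5^2 + 5 = 35

35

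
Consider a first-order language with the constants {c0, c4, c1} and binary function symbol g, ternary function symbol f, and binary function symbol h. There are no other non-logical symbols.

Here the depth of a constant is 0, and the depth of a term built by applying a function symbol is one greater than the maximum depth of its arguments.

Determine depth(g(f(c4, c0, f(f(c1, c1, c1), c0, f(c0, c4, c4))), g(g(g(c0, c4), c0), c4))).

depth(f(c1, c1, c1)) = 1 + max(0, 0, 0) = 1
depth(f(c0, c4, c4)) = 1 + max(0, 0, 0) = 1
depth(f(f(c1, c1, c1), c0, f(c0, c4, c4))) = 1 + max(1, 0, 1) = 2
depth(f(c4, c0, f(f(c1, c1, c1), c0, f(c0, c4, c4)))) = 1 + max(0, 0, 2) = 3
depth(g(c0, c4)) = 1 + max(0, 0) = 1
depth(g(g(c0, c4), c0)) = 1 + max(1, 0) = 2
depth(g(g(g(c0, c4), c0), c4)) = 1 + max(2, 0) = 3
depth(g(f(c4, c0, f(f(c1, c1, c1), c0, f(c0, c4, c4))), g(g(g(c0, c4), c0), c4))) = 1 + max(3, 3) = 4

4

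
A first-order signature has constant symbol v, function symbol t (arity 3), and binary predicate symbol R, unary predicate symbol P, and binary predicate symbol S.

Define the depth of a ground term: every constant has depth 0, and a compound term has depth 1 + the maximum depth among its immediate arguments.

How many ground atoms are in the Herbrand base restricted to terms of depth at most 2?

First count ground terms of depth ≤ 2.
Count level by level. With function symbols t/3, the terms of depth ≤ k are the 1 constant together with each function applied to depth-≤(k−1) tuples, so N_k = 1 + N_{k-1}^3.
N_0 = 1
N_1 = 1 + 1^3 = 2
N_2 = 1 + 2^3 = 9
So |H| = 9.
For each predicate symbol, the number of ground atoms is |H| raised to its arity; summing:
  R: 9^2 = 81;  P: 9;  S: 9^2 = 81
Total ground atoms: 81 + 9 + 81 = 171.

171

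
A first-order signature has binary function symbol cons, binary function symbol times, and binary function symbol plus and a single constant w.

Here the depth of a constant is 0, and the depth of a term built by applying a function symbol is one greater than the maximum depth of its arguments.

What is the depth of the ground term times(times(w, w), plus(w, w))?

2

depth(times(w, w)) = 1 + max(0, 0) = 1
depth(plus(w, w)) = 1 + max(0, 0) = 1
depth(times(times(w, w), plus(w, w))) = 1 + max(1, 1) = 2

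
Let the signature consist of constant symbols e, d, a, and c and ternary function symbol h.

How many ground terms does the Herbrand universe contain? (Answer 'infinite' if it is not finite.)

infinite

The signature has at least one function symbol (h, arity 3) and at least one constant (e).
Iterating h gives infinitely many distinct ground terms: e, h(e, e, e), h(h(e, e, e), h(e, e, e), h(e, e, e)), ...
So the Herbrand universe is infinite.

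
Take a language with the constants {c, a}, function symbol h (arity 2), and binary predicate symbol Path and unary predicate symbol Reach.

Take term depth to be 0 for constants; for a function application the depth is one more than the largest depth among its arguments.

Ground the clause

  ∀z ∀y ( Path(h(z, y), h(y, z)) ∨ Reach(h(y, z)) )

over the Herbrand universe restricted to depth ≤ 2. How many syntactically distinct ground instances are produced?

1444

Ground terms of depth ≤ 2:
  Count level by level. With function symbols h/2, the terms of depth ≤ k are the 2 constants together with each function applied to depth-≤(k−1) tuples, so N_k = 2 + N_{k-1}^2.
  N_0 = 2
  N_1 = 2 + 2^2 = 6
  N_2 = 2 + 6^2 = 38
So there are 38 ground terms available for substitution.
There are 2 variables to instantiate (z, y), each occurring in at least one literal, so different choices give different ground instances.
Number of ground instances = 38^2 = 1444.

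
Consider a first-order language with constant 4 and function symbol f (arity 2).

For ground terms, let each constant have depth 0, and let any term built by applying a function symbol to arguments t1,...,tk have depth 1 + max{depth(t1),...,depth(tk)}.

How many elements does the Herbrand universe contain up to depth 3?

If N_k denotes the number of depth-≤k ground terms, the 1 constant gives N_0 = 1, and each function symbol of arity r contributes N_{k-1}^r new terms at level k: N_k = 1 + N_{k-1}^2.
N_0 = 1
N_1 = 1 + 1^2 = 2
N_2 = 1 + 2^2 = 5
N_3 = 1 + 5^2 = 26

26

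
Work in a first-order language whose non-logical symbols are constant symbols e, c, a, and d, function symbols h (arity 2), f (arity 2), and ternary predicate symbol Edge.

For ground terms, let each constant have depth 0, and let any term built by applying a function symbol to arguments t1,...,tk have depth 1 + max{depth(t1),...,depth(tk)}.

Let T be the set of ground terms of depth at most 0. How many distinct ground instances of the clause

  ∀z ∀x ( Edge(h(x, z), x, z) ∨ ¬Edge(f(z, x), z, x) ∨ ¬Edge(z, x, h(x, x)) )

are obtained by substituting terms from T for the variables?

Ground terms of depth ≤ 0:
  Let N_k count ground terms of depth at most k. Each non-constant term of depth ≤ k is some function symbol applied to depth-≤(k−1) arguments, giving N_k = 4 + N_{k-1}^2 + N_{k-1}^2.
  N_0 = 4
  Explicitly: e, c, a, d.
So there are 4 ground terms available for substitution.
There are 2 variables to instantiate (z, x), each occurring in at least one literal, so different choices give different ground instances.
Number of ground instances = 4^2 = 16.

16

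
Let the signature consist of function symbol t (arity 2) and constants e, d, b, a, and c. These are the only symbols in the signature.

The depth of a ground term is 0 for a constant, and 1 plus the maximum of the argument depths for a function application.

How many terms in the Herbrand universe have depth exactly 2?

Count level by level. With function symbols t/2, the terms of depth ≤ k are the 5 constants together with each function applied to depth-≤(k−1) tuples, so N_k = 5 + N_{k-1}^2.
N_0 = 5
N_1 = 5 + 5^2 = 30
N_2 = 5 + 30^2 = 905
Terms of depth exactly 2: N_2 − N_1 = 905 − 30 = 875.

875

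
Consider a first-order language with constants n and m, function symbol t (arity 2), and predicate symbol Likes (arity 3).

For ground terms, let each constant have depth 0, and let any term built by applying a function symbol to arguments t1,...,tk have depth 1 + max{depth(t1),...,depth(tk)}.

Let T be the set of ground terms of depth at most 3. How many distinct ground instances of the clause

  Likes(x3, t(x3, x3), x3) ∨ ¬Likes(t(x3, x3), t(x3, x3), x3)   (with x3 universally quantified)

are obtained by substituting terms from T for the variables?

Ground terms of depth ≤ 3:
  Let N_k = |{terms of depth ≤ k}|. Then N_0 = 2 and N_k = 2 + N_{k-1}^2 for k ≥ 1 (one summand per function symbol, arity giving the exponent).
  N_0 = 2
  N_1 = 2 + 2^2 = 6
  N_2 = 2 + 6^2 = 38
  N_3 = 2 + 38^2 = 1446
So there are 1446 ground terms available for substitution.
The clause has 1 distinct variable (x3), which appears in the body. In the free term algebra distinct substitutions yield syntactically distinct ground instances.
Number of ground instances = 1446.

1446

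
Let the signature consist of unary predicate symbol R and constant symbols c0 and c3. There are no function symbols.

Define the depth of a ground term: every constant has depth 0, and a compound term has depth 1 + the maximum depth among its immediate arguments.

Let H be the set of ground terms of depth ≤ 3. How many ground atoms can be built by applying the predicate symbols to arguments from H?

2

First count ground terms of depth ≤ 3.
With no function symbols every ground term is a constant, so there are exactly 2 ground terms at every depth bound.
N_0 = 2
N_1 = 2
N_2 = 2
N_3 = 2
Explicitly: c0, c3.
So |H| = 2.
A ground atom is a predicate applied to a tuple of terms from H, so the count is the sum over predicates of |H|^arity:
  R: 2
Total ground atoms: 2.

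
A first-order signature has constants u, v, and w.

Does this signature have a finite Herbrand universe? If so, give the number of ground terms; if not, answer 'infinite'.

There are no function symbols, so every ground term is one of the 3 constants.
The Herbrand universe is {u, v, w}, which is finite with 3 elements.

3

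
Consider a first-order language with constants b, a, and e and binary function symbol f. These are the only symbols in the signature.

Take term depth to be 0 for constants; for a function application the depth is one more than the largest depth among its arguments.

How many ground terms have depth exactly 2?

Let N_k = |{terms of depth ≤ k}|. Then N_0 = 3 and N_k = 3 + N_{k-1}^2 for k ≥ 1 (one summand per function symbol, arity giving the exponent).
N_0 = 3
N_1 = 3 + 3^2 = 12
N_2 = 3 + 12^2 = 147
Terms of depth exactly 2: N_2 − N_1 = 147 − 12 = 135.

135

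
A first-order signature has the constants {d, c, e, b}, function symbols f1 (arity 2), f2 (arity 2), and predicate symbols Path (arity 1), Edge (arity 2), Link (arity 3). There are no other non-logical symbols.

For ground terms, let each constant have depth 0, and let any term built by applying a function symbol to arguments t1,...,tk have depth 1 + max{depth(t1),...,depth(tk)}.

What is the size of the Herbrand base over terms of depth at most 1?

47988

First count ground terms of depth ≤ 1.
Count level by level. With function symbols f1/2, f2/2, the terms of depth ≤ k are the 4 constants together with each function applied to depth-≤(k−1) tuples, so N_k = 4 + N_{k-1}^2 + N_{k-1}^2.
N_0 = 4
N_1 = 4 + 4^2 + 4^2 = 36
So |H| = 36.
For each predicate symbol, the number of ground atoms is |H| raised to its arity; summing:
  Path: 36;  Edge: 36^2 = 1296;  Link: 36^3 = 46656
Total ground atoms: 36 + 1296 + 46656 = 47988.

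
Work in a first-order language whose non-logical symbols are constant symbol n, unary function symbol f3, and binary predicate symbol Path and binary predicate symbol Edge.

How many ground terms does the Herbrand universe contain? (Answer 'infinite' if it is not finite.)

infinite

The signature has at least one function symbol (f3, arity 1) and at least one constant (n).
Iterating f3 gives infinitely many distinct ground terms: n, f3(n), f3(f3(n)), ...
So the Herbrand universe is infinite.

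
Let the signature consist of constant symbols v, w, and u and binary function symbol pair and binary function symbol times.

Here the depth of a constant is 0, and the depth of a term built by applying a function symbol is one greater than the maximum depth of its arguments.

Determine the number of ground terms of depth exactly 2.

Write N_k for the number of ground terms of depth ≤ k. A term of depth ≤ k is either a constant or a function symbol applied to arguments of depth ≤ k−1, so N_k = 3 + N_{k-1}^2 + N_{k-1}^2.
N_0 = 3
N_1 = 3 + 3^2 + 3^2 = 21
N_2 = 3 + 21^2 + 21^2 = 885
Terms of depth exactly 2: N_2 − N_1 = 885 − 21 = 864.

864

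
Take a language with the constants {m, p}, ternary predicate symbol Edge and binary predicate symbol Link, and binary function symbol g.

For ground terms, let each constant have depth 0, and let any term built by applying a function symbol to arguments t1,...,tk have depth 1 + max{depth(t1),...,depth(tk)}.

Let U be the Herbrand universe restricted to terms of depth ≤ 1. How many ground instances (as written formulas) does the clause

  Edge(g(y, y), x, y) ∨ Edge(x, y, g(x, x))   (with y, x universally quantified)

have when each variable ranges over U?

Ground terms of depth ≤ 1:
  Let N_k count ground terms of depth at most k. Each non-constant term of depth ≤ k is some function symbol applied to depth-≤(k−1) arguments, giving N_k = 2 + N_{k-1}^2.
  N_0 = 2
  N_1 = 2 + 2^2 = 6
So there are 6 ground terms available for substitution.
The body mentions every one of the 2 quantified variables; since ground terms form a free algebra, no two substitutions collapse to the same formula.
Number of ground instances = 6^2 = 36.

36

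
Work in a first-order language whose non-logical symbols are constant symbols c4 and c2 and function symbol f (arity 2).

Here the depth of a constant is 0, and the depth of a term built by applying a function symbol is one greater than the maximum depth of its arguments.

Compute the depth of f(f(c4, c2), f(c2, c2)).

2

depth(f(c4, c2)) = 1 + max(0, 0) = 1
depth(f(c2, c2)) = 1 + max(0, 0) = 1
depth(f(f(c4, c2), f(c2, c2))) = 1 + max(1, 1) = 2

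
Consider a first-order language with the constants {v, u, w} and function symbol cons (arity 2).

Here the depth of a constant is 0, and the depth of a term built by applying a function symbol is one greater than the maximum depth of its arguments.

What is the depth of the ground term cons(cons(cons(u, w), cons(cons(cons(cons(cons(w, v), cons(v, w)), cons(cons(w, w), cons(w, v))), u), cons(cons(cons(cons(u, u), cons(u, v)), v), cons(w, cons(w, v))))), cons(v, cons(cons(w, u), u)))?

depth(cons(u, w)) = 1 + max(0, 0) = 1
depth(cons(w, v)) = 1 + max(0, 0) = 1
depth(cons(v, w)) = 1 + max(0, 0) = 1
depth(cons(cons(w, v), cons(v, w))) = 1 + max(1, 1) = 2
depth(cons(w, w)) = 1 + max(0, 0) = 1
depth(cons(cons(w, w), cons(w, v))) = 1 + max(1, 1) = 2
depth(cons(cons(cons(w, v), cons(v, w)), cons(cons(w, w), cons(w, v)))) = 1 + max(2, 2) = 3
depth(cons(cons(cons(cons(w, v), cons(v, w)), cons(cons(w, w), cons(w, v))), u)) = 1 + max(3, 0) = 4
depth(cons(u, u)) = 1 + max(0, 0) = 1
depth(cons(u, v)) = 1 + max(0, 0) = 1
depth(cons(cons(u, u), cons(u, v))) = 1 + max(1, 1) = 2
depth(cons(cons(cons(u, u), cons(u, v)), v)) = 1 + max(2, 0) = 3
depth(cons(w, cons(w, v))) = 1 + max(0, 1) = 2
depth(cons(cons(cons(cons(u, u), cons(u, v)), v), cons(w, cons(w, v)))) = 1 + max(3, 2) = 4
depth(cons(cons(cons(cons(cons(w, v), cons(v, w)), cons(cons(w, w), cons(w, v))), u), cons(cons(cons(cons(u, u), cons(u, v)), v), cons(w, cons(w, v))))) = 1 + max(4, 4) = 5
depth(cons(cons(u, w), cons(cons(cons(cons(cons(w, v), cons(v, w)), cons(cons(w, w), cons(w, v))), u), cons(cons(cons(cons(u, u), cons(u, v)), v), cons(w, cons(w, v)))))) = 1 + max(1, 5) = 6
depth(cons(w, u)) = 1 + max(0, 0) = 1
depth(cons(cons(w, u), u)) = 1 + max(1, 0) = 2
depth(cons(v, cons(cons(w, u), u))) = 1 + max(0, 2) = 3
depth(cons(cons(cons(u, w), cons(cons(cons(cons(cons(w, v), cons(v, w)), cons(cons(w, w), cons(w, v))), u), cons(cons(cons(cons(u, u), cons(u, v)), v), cons(w, cons(w, v))))), cons(v, cons(cons(w, u), u)))) = 1 + max(6, 3) = 7

7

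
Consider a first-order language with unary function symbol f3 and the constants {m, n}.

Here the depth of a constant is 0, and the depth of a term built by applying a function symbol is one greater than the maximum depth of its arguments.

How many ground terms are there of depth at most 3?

Let N_k = |{terms of depth ≤ k}|. Then N_0 = 2 and N_k = 2 + N_{k-1} for k ≥ 1 (one summand per function symbol, arity giving the exponent).
N_0 = 2
N_1 = 2 + 2 = 4
N_2 = 2 + 4 = 6
N_3 = 2 + 6 = 8

8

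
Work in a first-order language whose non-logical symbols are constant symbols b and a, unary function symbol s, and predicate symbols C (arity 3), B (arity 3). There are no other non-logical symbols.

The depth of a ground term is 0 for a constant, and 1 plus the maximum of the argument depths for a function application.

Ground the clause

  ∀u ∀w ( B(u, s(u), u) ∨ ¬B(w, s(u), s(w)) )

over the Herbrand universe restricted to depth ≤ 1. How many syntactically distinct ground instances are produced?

Ground terms of depth ≤ 1:
  Let N_k count ground terms of depth at most k. Each non-constant term of depth ≤ k is some function symbol applied to depth-≤(k−1) arguments, giving N_k = 2 + N_{k-1}.
  N_0 = 2
  N_1 = 2 + 2 = 4
  Explicitly: b, a, s(b), s(a).
So there are 4 ground terms available for substitution.
The clause has 2 distinct variables (u, w), each appearing in the body. In the free term algebra distinct substitutions yield syntactically distinct ground instances.
Number of ground instances = 4^2 = 16.

16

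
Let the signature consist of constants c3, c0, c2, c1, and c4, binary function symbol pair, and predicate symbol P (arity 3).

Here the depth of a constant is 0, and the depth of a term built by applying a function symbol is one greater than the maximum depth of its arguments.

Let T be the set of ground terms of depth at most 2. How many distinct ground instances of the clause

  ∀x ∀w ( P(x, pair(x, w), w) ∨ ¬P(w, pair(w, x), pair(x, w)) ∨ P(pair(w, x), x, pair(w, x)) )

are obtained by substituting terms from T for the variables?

819025

Ground terms of depth ≤ 2:
  If N_k denotes the number of depth-≤k ground terms, the 5 constants give N_0 = 5, and each function symbol of arity r contributes N_{k-1}^r new terms at level k: N_k = 5 + N_{k-1}^2.
  N_0 = 5
  N_1 = 5 + 5^2 = 30
  N_2 = 5 + 30^2 = 905
So there are 905 ground terms available for substitution.
There are 2 variables to instantiate (x, w), each occurring in at least one literal, so different choices give different ground instances.
Number of ground instances = 905^2 = 819025.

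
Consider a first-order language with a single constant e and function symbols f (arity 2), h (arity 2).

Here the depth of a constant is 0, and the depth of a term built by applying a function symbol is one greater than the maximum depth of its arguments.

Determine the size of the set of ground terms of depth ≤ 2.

Count level by level. With function symbols f/2, h/2, the terms of depth ≤ k are the 1 constant together with each function applied to depth-≤(k−1) tuples, so N_k = 1 + N_{k-1}^2 + N_{k-1}^2.
N_0 = 1
N_1 = 1 + 1^2 + 1^2 = 3
N_2 = 1 + 3^2 + 3^2 = 19

19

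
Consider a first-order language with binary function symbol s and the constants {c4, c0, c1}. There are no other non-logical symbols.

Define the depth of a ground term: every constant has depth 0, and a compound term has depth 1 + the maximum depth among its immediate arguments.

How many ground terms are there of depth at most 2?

Write N_k for the number of ground terms of depth ≤ k. A term of depth ≤ k is either a constant or a function symbol applied to arguments of depth ≤ k−1, so N_k = 3 + N_{k-1}^2.
N_0 = 3
N_1 = 3 + 3^2 = 12
N_2 = 3 + 12^2 = 147

147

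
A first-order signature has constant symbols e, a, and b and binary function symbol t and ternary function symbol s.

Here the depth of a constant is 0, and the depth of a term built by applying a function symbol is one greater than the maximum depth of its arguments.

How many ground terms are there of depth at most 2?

Let N_k count ground terms of depth at most k. Each non-constant term of depth ≤ k is some function symbol applied to depth-≤(k−1) arguments, giving N_k = 3 + N_{k-1}^2 + N_{k-1}^3.
N_0 = 3
N_1 = 3 + 3^2 + 3^3 = 39
N_2 = 3 + 39^2 + 39^3 = 60843

60843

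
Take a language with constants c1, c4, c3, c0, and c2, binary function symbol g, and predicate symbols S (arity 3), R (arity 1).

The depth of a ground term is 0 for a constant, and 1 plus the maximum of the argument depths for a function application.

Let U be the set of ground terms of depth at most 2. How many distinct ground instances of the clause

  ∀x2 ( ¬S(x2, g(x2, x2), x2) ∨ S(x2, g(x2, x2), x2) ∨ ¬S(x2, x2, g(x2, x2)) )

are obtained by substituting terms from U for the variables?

Ground terms of depth ≤ 2:
  Let N_k count ground terms of depth at most k. Each non-constant term of depth ≤ k is some function symbol applied to depth-≤(k−1) arguments, giving N_k = 5 + N_{k-1}^2.
  N_0 = 5
  N_1 = 5 + 5^2 = 30
  N_2 = 5 + 30^2 = 905
So there are 905 ground terms available for substitution.
There is 1 variable to instantiate (x2),  occurring in at least one literal, so different choices give different ground instances.
Number of ground instances = 905.

905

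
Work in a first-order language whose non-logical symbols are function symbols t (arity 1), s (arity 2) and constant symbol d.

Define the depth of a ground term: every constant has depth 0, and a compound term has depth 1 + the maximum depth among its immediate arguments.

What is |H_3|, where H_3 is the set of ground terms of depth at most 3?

183

Let N_k = |{terms of depth ≤ k}|. Then N_0 = 1 and N_k = 1 + N_{k-1} + N_{k-1}^2 for k ≥ 1 (one summand per function symbol, arity giving the exponent).
N_0 = 1
N_1 = 1 + 1 + 1^2 = 3
N_2 = 1 + 3 + 3^2 = 13
N_3 = 1 + 13 + 13^2 = 183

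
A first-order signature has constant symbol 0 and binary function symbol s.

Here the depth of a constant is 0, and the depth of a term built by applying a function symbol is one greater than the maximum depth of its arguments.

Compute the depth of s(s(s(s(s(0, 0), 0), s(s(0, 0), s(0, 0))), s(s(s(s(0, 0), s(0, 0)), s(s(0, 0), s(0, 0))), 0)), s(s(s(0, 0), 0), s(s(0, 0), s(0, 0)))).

depth(s(0, 0)) = 1 + max(0, 0) = 1
depth(s(s(0, 0), 0)) = 1 + max(1, 0) = 2
depth(s(s(0, 0), s(0, 0))) = 1 + max(1, 1) = 2
depth(s(s(s(0, 0), 0), s(s(0, 0), s(0, 0)))) = 1 + max(2, 2) = 3
depth(s(s(s(0, 0), s(0, 0)), s(s(0, 0), s(0, 0)))) = 1 + max(2, 2) = 3
depth(s(s(s(s(0, 0), s(0, 0)), s(s(0, 0), s(0, 0))), 0)) = 1 + max(3, 0) = 4
depth(s(s(s(s(0, 0), 0), s(s(0, 0), s(0, 0))), s(s(s(s(0, 0), s(0, 0)), s(s(0, 0), s(0, 0))), 0))) = 1 + max(3, 4) = 5
depth(s(s(s(s(s(0, 0), 0), s(s(0, 0), s(0, 0))), s(s(s(s(0, 0), s(0, 0)), s(s(0, 0), s(0, 0))), 0)), s(s(s(0, 0), 0), s(s(0, 0), s(0, 0))))) = 1 + max(5, 3) = 6

6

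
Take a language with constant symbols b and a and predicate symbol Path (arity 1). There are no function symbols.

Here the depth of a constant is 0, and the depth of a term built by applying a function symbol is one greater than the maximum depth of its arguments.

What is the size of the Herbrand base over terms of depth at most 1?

First count ground terms of depth ≤ 1.
With no function symbols every ground term is a constant, so there are exactly 2 ground terms at every depth bound.
N_0 = 2
N_1 = 2
So |H| = 2.
Each predicate of arity r yields |H|^r ground atoms (one per choice of an r-tuple from H):
  Path: 2
Total ground atoms: 2.

2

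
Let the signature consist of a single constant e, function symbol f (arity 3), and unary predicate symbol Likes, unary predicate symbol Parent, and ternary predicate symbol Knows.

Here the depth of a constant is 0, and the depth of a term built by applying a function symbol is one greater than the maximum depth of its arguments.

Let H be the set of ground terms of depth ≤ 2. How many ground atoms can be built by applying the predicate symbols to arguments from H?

First count ground terms of depth ≤ 2.
Let N_k count ground terms of depth at most k. Each non-constant term of depth ≤ k is some function symbol applied to depth-≤(k−1) arguments, giving N_k = 1 + N_{k-1}^3.
N_0 = 1
N_1 = 1 + 1^3 = 2
N_2 = 1 + 2^3 = 9
Explicitly: e, f(e, e, e), f(e, e, f(e, e, e)), f(e, f(e, e, e), e), f(e, f(e, e, e), f(e, e, e)), f(f(e, e, e), e, e), f(f(e, e, e), e, f(e, e, e)), f(f(e, e, e), f(e, e, e), e), f(f(e, e, e), f(e, e, e), f(e, e, e)).
So |H| = 9.
A ground atom is a predicate applied to a tuple of terms from H, so the count is the sum over predicates of |H|^arity:
  Likes: 9;  Parent: 9;  Knows: 9^3 = 729
Total ground atoms: 9 + 9 + 729 = 747.

747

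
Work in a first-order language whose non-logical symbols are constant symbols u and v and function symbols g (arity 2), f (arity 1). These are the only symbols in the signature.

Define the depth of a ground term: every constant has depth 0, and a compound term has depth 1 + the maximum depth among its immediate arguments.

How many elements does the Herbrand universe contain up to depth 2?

If N_k denotes the number of depth-≤k ground terms, the 2 constants give N_0 = 2, and each function symbol of arity r contributes N_{k-1}^r new terms at level k: N_k = 2 + N_{k-1}^2 + N_{k-1}.
N_0 = 2
N_1 = 2 + 2^2 + 2 = 8
N_2 = 2 + 8^2 + 8 = 74

74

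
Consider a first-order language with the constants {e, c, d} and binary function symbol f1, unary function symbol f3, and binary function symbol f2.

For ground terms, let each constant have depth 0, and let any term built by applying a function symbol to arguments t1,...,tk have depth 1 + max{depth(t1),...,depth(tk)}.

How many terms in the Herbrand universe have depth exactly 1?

If N_k denotes the number of depth-≤k ground terms, the 3 constants give N_0 = 3, and each function symbol of arity r contributes N_{k-1}^r new terms at level k: N_k = 3 + N_{k-1}^2 + N_{k-1} + N_{k-1}^2.
N_0 = 3
N_1 = 3 + 3^2 + 3 + 3^2 = 24
Terms of depth exactly 1: N_1 − N_0 = 24 − 3 = 21.

21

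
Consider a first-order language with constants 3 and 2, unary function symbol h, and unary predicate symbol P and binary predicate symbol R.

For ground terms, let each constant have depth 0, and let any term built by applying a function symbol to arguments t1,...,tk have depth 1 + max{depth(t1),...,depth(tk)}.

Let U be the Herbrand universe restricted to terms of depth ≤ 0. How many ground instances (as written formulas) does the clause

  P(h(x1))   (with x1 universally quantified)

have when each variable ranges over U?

2

Ground terms of depth ≤ 0:
  Count level by level. With function symbols h/1, the terms of depth ≤ k are the 2 constants together with each function applied to depth-≤(k−1) tuples, so N_k = 2 + N_{k-1}.
  N_0 = 2
So there are 2 ground terms available for substitution.
There is 1 variable to instantiate (x1),  occurring in at least one literal, so different choices give different ground instances.
Number of ground instances = 2.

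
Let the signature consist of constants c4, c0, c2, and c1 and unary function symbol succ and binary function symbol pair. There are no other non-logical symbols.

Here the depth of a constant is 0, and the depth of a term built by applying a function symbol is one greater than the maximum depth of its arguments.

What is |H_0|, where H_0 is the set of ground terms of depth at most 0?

Count level by level. With function symbols succ/1, pair/2, the terms of depth ≤ k are the 4 constants together with each function applied to depth-≤(k−1) tuples, so N_k = 4 + N_{k-1} + N_{k-1}^2.
N_0 = 4

4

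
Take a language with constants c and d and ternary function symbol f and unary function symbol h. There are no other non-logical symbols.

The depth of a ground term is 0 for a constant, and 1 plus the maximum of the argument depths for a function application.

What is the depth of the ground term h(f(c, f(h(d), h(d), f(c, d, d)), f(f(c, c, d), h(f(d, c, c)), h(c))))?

5

depth(h(d)) = 1 + depth(d) = 1 + 0 = 1
depth(f(c, d, d)) = 1 + max(0, 0, 0) = 1
depth(f(h(d), h(d), f(c, d, d))) = 1 + max(1, 1, 1) = 2
depth(f(c, c, d)) = 1 + max(0, 0, 0) = 1
depth(f(d, c, c)) = 1 + max(0, 0, 0) = 1
depth(h(f(d, c, c))) = 1 + depth(f(d, c, c)) = 1 + 1 = 2
depth(h(c)) = 1 + depth(c) = 1 + 0 = 1
depth(f(f(c, c, d), h(f(d, c, c)), h(c))) = 1 + max(1, 2, 1) = 3
depth(f(c, f(h(d), h(d), f(c, d, d)), f(f(c, c, d), h(f(d, c, c)), h(c)))) = 1 + max(0, 2, 3) = 4
depth(h(f(c, f(h(d), h(d), f(c, d, d)), f(f(c, c, d), h(f(d, c, c)), h(c))))) = 1 + depth(f(c, f(h(d), h(d), f(c, d, d)), f(f(c, c, d), h(f(d, c, c)), h(c)))) = 1 + 4 = 5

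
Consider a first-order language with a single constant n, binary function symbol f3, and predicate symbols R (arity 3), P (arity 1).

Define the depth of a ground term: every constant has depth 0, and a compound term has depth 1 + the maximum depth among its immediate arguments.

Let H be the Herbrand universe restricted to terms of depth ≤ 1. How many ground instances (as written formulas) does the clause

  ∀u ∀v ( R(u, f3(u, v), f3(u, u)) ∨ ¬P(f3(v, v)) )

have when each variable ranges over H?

4

Ground terms of depth ≤ 1:
  Write N_k for the number of ground terms of depth ≤ k. A term of depth ≤ k is either a constant or a function symbol applied to arguments of depth ≤ k−1, so N_k = 1 + N_{k-1}^2.
  N_0 = 1
  N_1 = 1 + 1^2 = 2
  Explicitly: n, f3(n, n).
So there are 2 ground terms available for substitution.
The clause has 2 distinct variables (u, v), each appearing in the body. In the free term algebra distinct substitutions yield syntactically distinct ground instances.
Number of ground instances = 2^2 = 4.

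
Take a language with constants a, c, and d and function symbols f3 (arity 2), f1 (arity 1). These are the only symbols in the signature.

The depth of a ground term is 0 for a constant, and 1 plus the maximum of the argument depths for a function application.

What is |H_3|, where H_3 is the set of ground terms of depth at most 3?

Let N_k count ground terms of depth at most k. Each non-constant term of depth ≤ k is some function symbol applied to depth-≤(k−1) arguments, giving N_k = 3 + N_{k-1}^2 + N_{k-1}.
N_0 = 3
N_1 = 3 + 3^2 + 3 = 15
N_2 = 3 + 15^2 + 15 = 243
N_3 = 3 + 243^2 + 243 = 59295

59295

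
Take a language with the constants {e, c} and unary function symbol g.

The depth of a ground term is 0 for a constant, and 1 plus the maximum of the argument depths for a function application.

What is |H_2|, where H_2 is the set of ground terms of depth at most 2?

Let N_k = |{terms of depth ≤ k}|. Then N_0 = 2 and N_k = 2 + N_{k-1} for k ≥ 1 (one summand per function symbol, arity giving the exponent).
N_0 = 2
N_1 = 2 + 2 = 4
N_2 = 2 + 4 = 6

6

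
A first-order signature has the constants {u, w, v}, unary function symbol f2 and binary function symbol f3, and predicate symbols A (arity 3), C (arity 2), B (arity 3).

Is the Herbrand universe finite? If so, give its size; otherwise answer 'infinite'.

The signature has at least one function symbol (f2, arity 1) and at least one constant (u).
Iterating f2 gives infinitely many distinct ground terms: u, f2(u), f2(f2(u)), ...
So the Herbrand universe is infinite.

infinite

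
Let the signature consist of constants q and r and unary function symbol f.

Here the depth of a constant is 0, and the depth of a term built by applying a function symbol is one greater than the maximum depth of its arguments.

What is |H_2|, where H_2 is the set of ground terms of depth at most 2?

6

Let N_k = |{terms of depth ≤ k}|. Then N_0 = 2 and N_k = 2 + N_{k-1} for k ≥ 1 (one summand per function symbol, arity giving the exponent).
N_0 = 2
N_1 = 2 + 2 = 4
N_2 = 2 + 4 = 6
Explicitly: q, r, f(q), f(r), f(f(q)), f(f(r)).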